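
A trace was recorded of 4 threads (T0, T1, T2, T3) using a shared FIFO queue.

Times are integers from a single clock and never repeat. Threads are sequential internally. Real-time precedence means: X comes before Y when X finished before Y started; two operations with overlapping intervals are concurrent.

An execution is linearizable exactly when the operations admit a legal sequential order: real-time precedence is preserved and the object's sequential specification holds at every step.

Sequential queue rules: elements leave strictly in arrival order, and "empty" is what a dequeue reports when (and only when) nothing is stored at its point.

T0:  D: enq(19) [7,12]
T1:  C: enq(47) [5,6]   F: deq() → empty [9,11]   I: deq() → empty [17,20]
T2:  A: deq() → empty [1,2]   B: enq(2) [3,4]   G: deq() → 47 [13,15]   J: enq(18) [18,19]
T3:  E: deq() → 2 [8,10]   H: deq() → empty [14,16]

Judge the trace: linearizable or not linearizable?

events 1..10 are fine; event 11 — the response of F at time 11 — makes the prefix non-linearizable
the 5 completed operations admit 2 real-time orders; each fails the FIFO queue replay
completion choices over the 1 pending operation (D) were checked; none helps
e.g. A, B, C, E, F (pending dropped): illegal at step 5, since F deq() → empty cannot apply there
e.g. A, B, C, F, E (pending dropped): illegal at step 4, since F deq() → empty cannot apply there

not linearizable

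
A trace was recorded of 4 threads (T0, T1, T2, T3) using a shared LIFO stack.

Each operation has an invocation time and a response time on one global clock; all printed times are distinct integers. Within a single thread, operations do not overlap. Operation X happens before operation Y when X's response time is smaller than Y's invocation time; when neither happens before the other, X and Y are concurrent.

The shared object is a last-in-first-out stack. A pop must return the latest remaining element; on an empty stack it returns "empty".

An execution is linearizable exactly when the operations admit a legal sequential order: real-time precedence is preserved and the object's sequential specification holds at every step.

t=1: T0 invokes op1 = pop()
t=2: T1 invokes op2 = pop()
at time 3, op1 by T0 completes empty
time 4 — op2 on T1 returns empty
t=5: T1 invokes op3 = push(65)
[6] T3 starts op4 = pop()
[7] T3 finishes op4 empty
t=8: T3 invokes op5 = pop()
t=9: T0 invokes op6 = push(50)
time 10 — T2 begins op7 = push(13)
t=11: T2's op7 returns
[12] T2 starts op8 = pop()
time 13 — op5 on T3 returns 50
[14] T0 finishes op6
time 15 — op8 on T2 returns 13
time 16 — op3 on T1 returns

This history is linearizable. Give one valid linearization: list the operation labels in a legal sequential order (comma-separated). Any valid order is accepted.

op1, op2, op4, op3, op6, op5, op7, op8

after step 1 (op1 pop() → empty): stack <>
after step 2 (op2 pop() → empty): stack <>
after step 3 (op4 pop() → empty): stack <>
after step 4 (op3 push(65)): stack <65>
after step 5 (op6 push(50)): stack <65,50>
after step 6 (op5 pop() → 50): stack <65>
after step 7 (op7 push(13)): stack <65,13>
after step 8 (op8 pop() → 13): stack <65>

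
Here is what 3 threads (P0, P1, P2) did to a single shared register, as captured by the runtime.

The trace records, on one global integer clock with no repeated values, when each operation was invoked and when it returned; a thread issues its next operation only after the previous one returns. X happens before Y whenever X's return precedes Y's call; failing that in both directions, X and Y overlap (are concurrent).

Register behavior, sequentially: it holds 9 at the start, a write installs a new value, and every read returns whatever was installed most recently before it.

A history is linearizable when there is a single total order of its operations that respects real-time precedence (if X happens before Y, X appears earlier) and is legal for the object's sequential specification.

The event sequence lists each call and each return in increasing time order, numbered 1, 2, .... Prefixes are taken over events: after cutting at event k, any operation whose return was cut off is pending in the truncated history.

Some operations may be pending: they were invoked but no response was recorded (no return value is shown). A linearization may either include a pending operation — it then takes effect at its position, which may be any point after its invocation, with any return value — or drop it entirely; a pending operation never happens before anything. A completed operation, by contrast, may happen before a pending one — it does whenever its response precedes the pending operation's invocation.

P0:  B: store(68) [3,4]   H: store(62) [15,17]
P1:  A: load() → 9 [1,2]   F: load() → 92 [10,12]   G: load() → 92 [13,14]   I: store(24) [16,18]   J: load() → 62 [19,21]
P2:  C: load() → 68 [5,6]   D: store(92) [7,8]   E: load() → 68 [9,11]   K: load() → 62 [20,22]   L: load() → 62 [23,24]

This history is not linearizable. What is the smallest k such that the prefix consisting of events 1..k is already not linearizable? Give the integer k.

11

events 1..10 are still linearizable — one witness is A, B, C, D:
1. A load() → 9, leaving value 9
2. B store(68), leaving value 68
3. C load() → 68, leaving value 68
4. D store(92), leaving value 92
at event 11 (E's time-11 response) nothing linearizes any more
no completion choice of the 1 pending operation (F) rescues it — every subset was tried
for example A, B, C, D, E (pending dropped) fails at step 5: E load() → 68 is not legal there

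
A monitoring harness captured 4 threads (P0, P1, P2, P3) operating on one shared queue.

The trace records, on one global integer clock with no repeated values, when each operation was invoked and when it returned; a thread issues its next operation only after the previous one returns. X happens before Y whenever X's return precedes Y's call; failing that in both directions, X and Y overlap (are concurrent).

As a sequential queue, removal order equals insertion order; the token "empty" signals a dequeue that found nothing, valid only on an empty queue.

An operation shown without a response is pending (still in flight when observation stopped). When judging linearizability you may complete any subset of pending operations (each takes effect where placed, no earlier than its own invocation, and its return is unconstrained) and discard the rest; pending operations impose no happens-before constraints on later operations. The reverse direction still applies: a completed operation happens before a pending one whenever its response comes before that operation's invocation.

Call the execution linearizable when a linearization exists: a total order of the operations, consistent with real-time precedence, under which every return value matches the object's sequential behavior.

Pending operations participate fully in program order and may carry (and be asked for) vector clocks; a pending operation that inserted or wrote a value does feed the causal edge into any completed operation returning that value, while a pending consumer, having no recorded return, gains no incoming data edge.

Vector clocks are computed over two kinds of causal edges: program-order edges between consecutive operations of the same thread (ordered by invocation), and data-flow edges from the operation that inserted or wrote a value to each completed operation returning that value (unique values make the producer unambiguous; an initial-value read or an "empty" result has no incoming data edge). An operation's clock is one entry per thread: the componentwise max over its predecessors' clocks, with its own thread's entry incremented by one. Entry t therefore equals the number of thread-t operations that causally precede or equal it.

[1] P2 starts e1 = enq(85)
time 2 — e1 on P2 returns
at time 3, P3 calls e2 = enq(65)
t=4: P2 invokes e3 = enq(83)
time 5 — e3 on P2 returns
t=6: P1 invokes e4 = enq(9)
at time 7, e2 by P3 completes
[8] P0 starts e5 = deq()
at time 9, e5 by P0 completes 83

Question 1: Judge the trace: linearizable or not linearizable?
events 1..8 are fine; event 9 — the response of e5 at time 9 — makes the prefix non-linearizable
no legal order exists: 2 real-time-consistent candidates over 4 completed queue operations, all rejected
include/drop combinations of the 1 pending operation (e4) were all tried; none helps
sample order e1, e2, e3, e5 (pending dropped) stalls at step 4 — e5 deq() → 83 has no legal effect
sample order e1, e3, e2, e5 (pending dropped) stalls at step 4 — e5 deq() → 83 has no legal effect

not linearizable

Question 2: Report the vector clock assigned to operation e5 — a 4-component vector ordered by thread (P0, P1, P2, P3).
Answer: (1, 0, 2, 0)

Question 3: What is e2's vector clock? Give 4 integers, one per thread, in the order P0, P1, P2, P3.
Answer: (0, 0, 0, 1)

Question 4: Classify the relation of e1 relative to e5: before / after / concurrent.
Answer: before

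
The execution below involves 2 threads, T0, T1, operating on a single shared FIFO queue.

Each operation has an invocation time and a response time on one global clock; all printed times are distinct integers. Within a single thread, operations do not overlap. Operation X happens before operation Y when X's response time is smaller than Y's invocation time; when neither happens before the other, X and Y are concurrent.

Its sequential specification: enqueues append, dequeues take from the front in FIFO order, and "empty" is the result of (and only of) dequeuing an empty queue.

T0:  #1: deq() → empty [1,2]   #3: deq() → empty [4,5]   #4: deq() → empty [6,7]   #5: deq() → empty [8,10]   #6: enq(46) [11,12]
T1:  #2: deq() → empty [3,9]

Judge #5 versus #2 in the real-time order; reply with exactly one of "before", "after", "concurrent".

#5 spans [8,10], #2 spans [3,9]
the intervals overlap in both directions

concurrent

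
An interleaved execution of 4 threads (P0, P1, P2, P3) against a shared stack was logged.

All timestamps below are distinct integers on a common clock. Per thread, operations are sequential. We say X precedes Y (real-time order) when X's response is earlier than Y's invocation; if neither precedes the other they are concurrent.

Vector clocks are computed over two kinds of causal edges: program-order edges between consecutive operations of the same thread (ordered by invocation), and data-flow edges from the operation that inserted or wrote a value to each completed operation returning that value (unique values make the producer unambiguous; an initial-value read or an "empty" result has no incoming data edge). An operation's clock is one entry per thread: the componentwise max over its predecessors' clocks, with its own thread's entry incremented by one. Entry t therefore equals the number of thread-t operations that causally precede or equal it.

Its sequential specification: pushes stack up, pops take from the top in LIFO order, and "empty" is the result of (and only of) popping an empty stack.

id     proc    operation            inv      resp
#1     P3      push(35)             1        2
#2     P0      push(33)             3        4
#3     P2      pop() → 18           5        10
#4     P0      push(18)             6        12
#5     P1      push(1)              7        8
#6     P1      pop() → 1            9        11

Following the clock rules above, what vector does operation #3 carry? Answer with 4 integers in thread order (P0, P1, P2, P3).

(2, 0, 1, 0)

invoked at 1, #1 has no predecessors; its own P3 bump gives (0, 0, 0, 1)
invoked at 7, #5 has no predecessors; its own P1 bump gives (0, 1, 0, 0)
invoked at 3, #2 has no predecessors; its own P0 bump gives (1, 0, 0, 0)
from VC(#5)=(0, 1, 0, 0), #6 (invoked 9) maxes components and bumps P1 → (0, 2, 0, 0)
from VC(#2)=(1, 0, 0, 0), #4 (invoked 6) maxes components and bumps P0 → (2, 0, 0, 0)
from VC(#4)=(2, 0, 0, 0), #3 (invoked 5) maxes components and bumps P2 → (2, 0, 1, 0)
target: VC(#3) = (2, 0, 1, 0)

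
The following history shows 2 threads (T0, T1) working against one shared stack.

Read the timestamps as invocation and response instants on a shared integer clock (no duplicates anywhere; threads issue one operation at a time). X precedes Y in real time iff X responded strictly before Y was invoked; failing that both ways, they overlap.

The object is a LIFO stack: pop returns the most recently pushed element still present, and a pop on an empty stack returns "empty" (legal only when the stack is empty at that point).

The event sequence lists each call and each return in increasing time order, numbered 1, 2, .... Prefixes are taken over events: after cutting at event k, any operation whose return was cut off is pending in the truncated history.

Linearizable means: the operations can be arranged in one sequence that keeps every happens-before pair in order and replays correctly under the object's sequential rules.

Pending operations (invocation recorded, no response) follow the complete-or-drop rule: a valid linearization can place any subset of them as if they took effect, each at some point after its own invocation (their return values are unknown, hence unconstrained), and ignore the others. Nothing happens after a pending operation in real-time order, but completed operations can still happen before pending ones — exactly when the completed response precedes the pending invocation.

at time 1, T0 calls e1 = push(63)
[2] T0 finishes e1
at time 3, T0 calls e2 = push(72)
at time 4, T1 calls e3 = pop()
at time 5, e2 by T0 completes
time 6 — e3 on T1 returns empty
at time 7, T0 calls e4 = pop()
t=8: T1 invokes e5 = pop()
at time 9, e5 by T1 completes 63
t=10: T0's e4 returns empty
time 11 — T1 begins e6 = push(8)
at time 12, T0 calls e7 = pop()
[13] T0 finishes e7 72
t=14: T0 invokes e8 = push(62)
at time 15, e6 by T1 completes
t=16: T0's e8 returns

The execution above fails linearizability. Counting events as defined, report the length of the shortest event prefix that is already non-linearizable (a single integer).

6

events 1..5 are linearizable; a witness order is e1, e2:
step 1: e1 push(63) — stack <63>
step 2: e2 push(72) — stack <63,72>
at event 6 (e3's time-6 response) nothing linearizes any more
for example e1, e2, e3 fails at step 3: e3 pop() → empty is not legal there
for example e1, e3, e2 fails at step 2: e3 pop() → empty is not legal there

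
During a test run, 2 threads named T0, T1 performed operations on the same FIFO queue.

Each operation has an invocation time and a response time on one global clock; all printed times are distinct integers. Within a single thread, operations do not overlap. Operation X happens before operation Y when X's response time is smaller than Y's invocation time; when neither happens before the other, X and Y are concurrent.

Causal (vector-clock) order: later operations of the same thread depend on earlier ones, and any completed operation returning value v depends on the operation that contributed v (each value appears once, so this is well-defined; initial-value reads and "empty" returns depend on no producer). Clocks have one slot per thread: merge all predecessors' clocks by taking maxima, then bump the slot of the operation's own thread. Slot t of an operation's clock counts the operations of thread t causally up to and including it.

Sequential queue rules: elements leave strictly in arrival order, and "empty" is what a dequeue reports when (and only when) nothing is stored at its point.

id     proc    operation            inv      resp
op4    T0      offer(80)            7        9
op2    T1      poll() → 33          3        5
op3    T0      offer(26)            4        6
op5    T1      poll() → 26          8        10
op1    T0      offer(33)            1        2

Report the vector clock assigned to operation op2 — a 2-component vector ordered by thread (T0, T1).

(1, 1)

op1, invoked 1, has no incoming edges; only T0's bump applies → (1, 0)
op2 (invocation 3): componentwise max over VC(op1)=(1, 0), +1 at T1, giving (1, 1)
op3 (invocation 4): componentwise max over VC(op1)=(1, 0), +1 at T0, giving (2, 0)
op4 (invocation 7): componentwise max over VC(op3)=(2, 0), +1 at T0, giving (3, 0)
op5 (invocation 8): componentwise max over VC(op2)=(1, 1), VC(op3)=(2, 0), +1 at T1, giving (2, 2)
target: VC(op2) = (1, 1)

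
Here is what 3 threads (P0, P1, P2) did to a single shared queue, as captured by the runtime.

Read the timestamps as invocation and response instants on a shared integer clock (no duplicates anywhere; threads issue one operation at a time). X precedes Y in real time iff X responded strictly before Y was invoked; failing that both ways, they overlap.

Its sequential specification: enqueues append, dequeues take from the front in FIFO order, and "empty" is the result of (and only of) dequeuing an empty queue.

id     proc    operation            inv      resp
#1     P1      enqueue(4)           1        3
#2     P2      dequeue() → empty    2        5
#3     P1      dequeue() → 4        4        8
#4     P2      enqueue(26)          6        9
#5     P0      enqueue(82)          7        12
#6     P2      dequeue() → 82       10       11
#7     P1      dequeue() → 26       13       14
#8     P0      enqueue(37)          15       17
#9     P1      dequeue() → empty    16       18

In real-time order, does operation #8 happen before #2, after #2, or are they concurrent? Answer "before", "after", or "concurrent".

after

#8 spans [15,17], #2 spans [2,5]
resp(#2)=5 < inv(#8)=15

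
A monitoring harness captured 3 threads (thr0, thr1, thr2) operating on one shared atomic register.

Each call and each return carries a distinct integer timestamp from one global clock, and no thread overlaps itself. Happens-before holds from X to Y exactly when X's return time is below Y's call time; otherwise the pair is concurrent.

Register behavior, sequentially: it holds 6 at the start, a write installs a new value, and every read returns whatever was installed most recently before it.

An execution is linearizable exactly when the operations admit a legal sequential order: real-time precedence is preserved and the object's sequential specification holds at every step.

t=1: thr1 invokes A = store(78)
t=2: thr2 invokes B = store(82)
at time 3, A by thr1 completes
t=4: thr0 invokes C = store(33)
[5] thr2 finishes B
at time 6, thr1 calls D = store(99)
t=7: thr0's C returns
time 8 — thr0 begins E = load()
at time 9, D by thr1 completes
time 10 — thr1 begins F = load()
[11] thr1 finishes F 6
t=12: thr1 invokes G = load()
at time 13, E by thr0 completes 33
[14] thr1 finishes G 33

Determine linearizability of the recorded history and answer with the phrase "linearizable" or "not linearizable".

the violation lands at event 11, F's response at time 11: events 1..10 linearize, events 1..11 do not
the 5 completed operations admit 5 real-time orders; each fails the atomic register replay
include/drop combinations of the 1 pending operation (E) were all tried; none helps
for example A, B, C, D, F (pending dropped) fails at step 5: F load() → 6 is not legal there
for example A, B, D, C, F (pending dropped) fails at step 5: F load() → 6 is not legal there

not linearizable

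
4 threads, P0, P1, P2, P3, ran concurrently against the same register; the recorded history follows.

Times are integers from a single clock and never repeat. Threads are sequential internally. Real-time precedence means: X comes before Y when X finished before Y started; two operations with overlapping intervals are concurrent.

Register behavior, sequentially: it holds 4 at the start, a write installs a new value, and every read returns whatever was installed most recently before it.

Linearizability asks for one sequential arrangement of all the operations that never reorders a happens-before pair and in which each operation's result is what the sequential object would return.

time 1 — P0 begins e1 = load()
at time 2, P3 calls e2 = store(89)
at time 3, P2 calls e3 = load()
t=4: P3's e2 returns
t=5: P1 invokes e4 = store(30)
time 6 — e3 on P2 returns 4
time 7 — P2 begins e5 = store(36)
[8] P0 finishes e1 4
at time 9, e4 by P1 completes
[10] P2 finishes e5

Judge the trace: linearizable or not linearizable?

witness order: e1, e3, e2, e4, e5
1. e1 load() → 4, leaving value 4
2. e3 load() → 4, leaving value 4
3. e2 store(89), leaving value 89
4. e4 store(30), leaving value 30
5. e5 store(36), leaving value 36

linearizable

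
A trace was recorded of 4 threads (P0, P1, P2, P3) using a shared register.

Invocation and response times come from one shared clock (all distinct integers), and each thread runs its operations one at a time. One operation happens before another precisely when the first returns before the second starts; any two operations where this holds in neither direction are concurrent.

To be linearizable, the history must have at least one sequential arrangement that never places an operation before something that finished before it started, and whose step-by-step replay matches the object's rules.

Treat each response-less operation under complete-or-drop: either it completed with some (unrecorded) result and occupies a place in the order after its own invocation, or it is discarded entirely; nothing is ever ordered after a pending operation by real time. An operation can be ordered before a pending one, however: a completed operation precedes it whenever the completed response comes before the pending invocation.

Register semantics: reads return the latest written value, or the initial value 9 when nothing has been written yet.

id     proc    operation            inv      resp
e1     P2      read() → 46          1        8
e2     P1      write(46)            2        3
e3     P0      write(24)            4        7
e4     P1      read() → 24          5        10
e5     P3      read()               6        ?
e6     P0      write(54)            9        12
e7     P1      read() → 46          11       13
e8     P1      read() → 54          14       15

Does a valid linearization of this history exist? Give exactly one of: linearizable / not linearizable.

through event 12 a valid linearization exists; event 13 (e7 responding at time 13) ends that
every one of the 19 real-time-consistent orders over 6 completed register ops fails the sequential spec
no escape via the 1 pending operation (e5): every completion choice fails
e.g. e1, e2, e3, e4, e6, e7 (pending dropped): illegal at step 1, since e1 read() → 46 cannot apply there
e.g. e1, e2, e3, e4, e7, e6 (pending dropped): illegal at step 1, since e1 read() → 46 cannot apply there

not linearizable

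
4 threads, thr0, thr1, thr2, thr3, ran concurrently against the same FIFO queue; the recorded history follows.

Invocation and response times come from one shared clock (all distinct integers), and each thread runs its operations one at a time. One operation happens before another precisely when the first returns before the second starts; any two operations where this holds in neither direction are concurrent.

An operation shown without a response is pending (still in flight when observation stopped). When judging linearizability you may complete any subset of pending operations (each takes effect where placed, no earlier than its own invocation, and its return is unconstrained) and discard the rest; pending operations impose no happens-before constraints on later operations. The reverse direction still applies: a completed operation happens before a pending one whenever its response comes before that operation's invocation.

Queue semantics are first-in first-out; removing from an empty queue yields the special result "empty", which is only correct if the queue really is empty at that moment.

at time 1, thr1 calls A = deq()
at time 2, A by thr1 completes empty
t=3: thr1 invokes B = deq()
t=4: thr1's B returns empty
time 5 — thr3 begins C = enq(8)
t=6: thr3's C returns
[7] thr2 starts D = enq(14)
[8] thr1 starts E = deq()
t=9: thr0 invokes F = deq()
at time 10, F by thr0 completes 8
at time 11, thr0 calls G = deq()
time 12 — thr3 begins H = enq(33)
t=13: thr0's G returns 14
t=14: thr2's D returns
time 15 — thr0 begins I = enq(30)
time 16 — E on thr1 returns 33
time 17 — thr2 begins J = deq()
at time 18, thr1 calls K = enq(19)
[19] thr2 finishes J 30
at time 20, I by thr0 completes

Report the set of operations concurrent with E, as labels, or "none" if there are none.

E runs from 8 to 16; window-overlapping ops are concurrent
A [1,2]: before
B [3,4]: before
C [5,6]: before
D [7,14]: concurrent
F [9,10]: concurrent
G [11,13]: concurrent
H [12,…): concurrent
I [15,20]: concurrent
J [17,19]: after
K [18,…): after

D, F, G, H, I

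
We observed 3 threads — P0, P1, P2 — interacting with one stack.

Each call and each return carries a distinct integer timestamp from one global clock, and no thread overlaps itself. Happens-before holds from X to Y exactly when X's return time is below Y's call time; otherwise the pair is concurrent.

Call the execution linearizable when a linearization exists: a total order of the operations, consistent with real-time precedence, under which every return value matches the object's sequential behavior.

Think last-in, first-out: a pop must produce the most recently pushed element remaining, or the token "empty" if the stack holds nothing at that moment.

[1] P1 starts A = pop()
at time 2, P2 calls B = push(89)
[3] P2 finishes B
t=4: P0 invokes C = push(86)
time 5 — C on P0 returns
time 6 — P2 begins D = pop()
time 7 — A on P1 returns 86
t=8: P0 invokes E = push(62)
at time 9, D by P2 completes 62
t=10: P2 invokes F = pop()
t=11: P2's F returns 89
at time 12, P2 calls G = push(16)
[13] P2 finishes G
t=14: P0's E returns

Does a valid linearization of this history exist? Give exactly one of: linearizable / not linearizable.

linearizable

one valid linearization: B, C, A, E, D, F, G
after step 1 (B push(89)): stack <89>
after step 2 (C push(86)): stack <89,86>
after step 3 (A pop() → 86): stack <89>
after step 4 (E push(62)): stack <89,62>
after step 5 (D pop() → 62): stack <89>
after step 6 (F pop() → 89): stack <>
after step 7 (G push(16)): stack <16>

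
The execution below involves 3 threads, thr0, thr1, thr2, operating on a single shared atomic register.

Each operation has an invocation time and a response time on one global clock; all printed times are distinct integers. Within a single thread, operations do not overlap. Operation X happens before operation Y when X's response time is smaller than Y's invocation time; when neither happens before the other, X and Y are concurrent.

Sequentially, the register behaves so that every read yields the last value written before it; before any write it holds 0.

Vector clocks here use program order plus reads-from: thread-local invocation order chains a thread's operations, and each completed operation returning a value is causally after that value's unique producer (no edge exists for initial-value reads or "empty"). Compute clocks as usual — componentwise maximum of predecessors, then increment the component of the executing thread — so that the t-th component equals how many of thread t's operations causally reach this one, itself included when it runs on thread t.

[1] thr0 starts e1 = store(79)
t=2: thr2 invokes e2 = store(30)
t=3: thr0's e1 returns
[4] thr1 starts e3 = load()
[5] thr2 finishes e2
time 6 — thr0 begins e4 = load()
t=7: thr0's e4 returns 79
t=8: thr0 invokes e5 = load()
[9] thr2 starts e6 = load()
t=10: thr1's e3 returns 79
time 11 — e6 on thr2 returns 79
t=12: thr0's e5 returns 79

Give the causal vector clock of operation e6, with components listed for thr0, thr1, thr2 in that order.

(1, 0, 2)

no predecessors for e2 (invoked 2): thr2 increments from zero → (0, 0, 1)
no predecessors for e1 (invoked 1): thr0 increments from zero → (1, 0, 0)
merge at e3 (invoked 4): VC(e1)=(1, 0, 0), own-thread bump on thr1 → (1, 1, 0)
merge at e4 (invoked 6): VC(e1)=(1, 0, 0), own-thread bump on thr0 → (2, 0, 0)
merge at e6 (invoked 9): VC(e1)=(1, 0, 0), VC(e2)=(0, 0, 1), own-thread bump on thr2 → (1, 0, 2)
merge at e5 (invoked 8): VC(e1)=(1, 0, 0), VC(e4)=(2, 0, 0), own-thread bump on thr0 → (3, 0, 0)
target: VC(e6) = (1, 0, 2)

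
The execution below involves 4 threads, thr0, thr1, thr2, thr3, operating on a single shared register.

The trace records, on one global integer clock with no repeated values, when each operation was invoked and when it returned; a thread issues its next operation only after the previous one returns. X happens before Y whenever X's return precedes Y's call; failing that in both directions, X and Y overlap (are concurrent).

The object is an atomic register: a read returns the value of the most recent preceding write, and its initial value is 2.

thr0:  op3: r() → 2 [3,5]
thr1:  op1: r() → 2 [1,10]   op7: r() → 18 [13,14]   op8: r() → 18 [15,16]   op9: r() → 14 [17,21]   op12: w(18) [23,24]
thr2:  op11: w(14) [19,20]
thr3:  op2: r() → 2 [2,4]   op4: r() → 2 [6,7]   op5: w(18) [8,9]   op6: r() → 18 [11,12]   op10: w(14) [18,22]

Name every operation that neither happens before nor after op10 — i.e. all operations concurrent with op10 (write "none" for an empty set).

op11, op9

overlap test against op10 [18,22]: concurrent iff the interval meets 18..22
op1 [1,10]: before
op2 [2,4]: before
op3 [3,5]: before
op4 [6,7]: before
op5 [8,9]: before
op6 [11,12]: before
op7 [13,14]: before
op8 [15,16]: before
op9 [17,21]: concurrent
op11 [19,20]: concurrent
op12 [23,24]: after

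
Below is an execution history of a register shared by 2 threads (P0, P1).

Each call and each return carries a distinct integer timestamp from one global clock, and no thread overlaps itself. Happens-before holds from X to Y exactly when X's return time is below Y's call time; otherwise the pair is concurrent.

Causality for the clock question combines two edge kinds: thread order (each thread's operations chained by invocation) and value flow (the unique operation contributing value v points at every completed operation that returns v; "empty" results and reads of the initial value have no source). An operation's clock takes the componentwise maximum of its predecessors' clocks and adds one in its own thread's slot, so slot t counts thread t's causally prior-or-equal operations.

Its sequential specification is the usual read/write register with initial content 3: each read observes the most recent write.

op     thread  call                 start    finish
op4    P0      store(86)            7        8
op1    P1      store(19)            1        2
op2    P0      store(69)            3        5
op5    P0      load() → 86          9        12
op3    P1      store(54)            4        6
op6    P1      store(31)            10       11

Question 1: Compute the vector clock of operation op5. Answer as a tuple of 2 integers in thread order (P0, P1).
Answer: (3, 0)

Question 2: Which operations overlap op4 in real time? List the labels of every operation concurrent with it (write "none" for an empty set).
Answer: none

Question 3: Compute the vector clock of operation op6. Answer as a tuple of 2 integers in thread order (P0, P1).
Answer: (0, 3)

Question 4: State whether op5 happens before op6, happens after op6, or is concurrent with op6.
Answer: concurrent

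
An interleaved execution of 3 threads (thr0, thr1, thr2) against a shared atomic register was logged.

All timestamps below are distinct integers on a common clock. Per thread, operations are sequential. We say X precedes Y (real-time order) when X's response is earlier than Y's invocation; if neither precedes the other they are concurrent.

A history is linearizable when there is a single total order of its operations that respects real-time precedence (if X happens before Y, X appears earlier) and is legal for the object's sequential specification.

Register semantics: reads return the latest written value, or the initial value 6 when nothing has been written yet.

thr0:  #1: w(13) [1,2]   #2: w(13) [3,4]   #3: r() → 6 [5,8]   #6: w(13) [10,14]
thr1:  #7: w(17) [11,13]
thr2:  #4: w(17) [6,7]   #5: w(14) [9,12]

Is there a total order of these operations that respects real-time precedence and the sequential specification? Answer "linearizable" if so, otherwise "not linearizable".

prefix check: 1..7 passes, 1..8 fails once #3's time-8 response joins
4 completed operations, 2 real-time-consistent orders — every atomic register replay fails
one such order, #1, #2, #3, #4, breaks at step 3 where #3 r() → 6 is illegal
one such order, #1, #2, #4, #3, breaks at step 4 where #3 r() → 6 is illegal

not linearizable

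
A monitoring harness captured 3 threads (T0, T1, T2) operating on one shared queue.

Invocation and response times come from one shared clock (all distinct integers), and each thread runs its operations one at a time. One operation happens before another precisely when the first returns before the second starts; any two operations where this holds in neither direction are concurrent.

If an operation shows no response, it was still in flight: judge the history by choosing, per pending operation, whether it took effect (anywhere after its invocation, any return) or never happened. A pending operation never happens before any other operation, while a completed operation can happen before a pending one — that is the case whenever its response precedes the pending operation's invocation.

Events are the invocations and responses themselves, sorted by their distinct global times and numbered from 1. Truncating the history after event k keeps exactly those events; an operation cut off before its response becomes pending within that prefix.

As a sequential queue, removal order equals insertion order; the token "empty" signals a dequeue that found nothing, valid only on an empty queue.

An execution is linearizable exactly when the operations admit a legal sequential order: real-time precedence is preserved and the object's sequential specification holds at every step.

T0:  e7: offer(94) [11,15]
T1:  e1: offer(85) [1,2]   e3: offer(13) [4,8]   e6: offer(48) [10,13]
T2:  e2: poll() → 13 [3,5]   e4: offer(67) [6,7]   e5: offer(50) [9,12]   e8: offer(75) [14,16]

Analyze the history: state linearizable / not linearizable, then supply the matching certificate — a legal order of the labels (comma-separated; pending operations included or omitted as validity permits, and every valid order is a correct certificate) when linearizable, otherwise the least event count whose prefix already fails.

already the first 5 events (up to e2's response at time 5) admit no linearization; the first 4 still do
the sole real-time-consistent order of 2 completed operations fails the queue replay
no escape via the 1 pending operation (e3): every completion choice fails
sample order e1, e2 (pending dropped) stalls at step 2 — e2 poll() → 13 has no legal effect

not linearizable — minimal violating prefix: 5 events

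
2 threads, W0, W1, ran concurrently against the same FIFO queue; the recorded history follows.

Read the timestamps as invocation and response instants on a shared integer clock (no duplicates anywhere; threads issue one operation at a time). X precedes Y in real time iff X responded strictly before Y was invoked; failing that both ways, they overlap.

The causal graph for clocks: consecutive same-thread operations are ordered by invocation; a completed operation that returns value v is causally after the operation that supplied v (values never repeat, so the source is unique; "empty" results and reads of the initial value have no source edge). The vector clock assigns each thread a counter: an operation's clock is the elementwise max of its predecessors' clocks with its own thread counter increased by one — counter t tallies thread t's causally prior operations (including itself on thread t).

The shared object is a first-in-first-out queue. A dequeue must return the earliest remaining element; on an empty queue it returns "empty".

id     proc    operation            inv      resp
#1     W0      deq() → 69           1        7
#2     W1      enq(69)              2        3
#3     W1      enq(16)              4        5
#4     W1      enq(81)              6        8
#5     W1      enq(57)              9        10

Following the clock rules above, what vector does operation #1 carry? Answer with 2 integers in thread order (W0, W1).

(1, 1)

#2 (invocation 2): nothing precedes it; W1's component alone gives (0, 1)
VC(#3, invoked at 4): max of VC(#2)=(0, 1), then +1 on thread W1 → (0, 2)
VC(#1, invoked at 1): max of VC(#2)=(0, 1), then +1 on thread W0 → (1, 1)
VC(#4, invoked at 6): max of VC(#3)=(0, 2), then +1 on thread W1 → (0, 3)
VC(#5, invoked at 9): max of VC(#4)=(0, 3), then +1 on thread W1 → (0, 4)
target: VC(#1) = (1, 1)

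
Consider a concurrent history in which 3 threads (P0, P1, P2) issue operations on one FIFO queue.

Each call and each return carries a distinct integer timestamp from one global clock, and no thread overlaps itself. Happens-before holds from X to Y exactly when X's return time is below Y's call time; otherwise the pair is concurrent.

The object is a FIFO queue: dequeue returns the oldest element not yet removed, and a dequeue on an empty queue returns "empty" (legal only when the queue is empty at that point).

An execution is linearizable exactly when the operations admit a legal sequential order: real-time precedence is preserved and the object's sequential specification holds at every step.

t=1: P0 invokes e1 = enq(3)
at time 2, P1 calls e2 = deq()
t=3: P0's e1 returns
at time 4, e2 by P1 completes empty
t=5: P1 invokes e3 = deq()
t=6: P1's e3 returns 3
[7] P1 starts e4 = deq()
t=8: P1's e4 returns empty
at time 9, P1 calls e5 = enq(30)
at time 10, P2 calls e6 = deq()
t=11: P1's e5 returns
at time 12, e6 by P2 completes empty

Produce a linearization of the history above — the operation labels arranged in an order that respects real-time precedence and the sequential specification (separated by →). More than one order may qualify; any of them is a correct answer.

e2 → e1 → e3 → e4 → e6 → e5

step 1: e2 deq() → empty — queue <>
step 2: e1 enq(3) — queue <3>
step 3: e3 deq() → 3 — queue <>
step 4: e4 deq() → empty — queue <>
step 5: e6 deq() → empty — queue <>
step 6: e5 enq(30) — queue <30>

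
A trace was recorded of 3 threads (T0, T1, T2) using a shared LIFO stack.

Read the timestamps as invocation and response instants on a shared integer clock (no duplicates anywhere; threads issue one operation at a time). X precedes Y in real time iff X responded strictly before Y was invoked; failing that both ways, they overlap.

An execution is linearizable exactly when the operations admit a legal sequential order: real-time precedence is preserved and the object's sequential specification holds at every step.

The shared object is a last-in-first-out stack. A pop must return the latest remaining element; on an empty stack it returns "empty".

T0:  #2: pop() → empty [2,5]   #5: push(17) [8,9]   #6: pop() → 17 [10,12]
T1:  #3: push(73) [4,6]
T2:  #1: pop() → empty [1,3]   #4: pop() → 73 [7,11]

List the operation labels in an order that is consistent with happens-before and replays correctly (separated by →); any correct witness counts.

#1 → #2 → #3 → #4 → #5 → #6

1. #1 pop() → empty, leaving stack <>
2. #2 pop() → empty, leaving stack <>
3. #3 push(73), leaving stack <73>
4. #4 pop() → 73, leaving stack <>
5. #5 push(17), leaving stack <17>
6. #6 pop() → 17, leaving stack <>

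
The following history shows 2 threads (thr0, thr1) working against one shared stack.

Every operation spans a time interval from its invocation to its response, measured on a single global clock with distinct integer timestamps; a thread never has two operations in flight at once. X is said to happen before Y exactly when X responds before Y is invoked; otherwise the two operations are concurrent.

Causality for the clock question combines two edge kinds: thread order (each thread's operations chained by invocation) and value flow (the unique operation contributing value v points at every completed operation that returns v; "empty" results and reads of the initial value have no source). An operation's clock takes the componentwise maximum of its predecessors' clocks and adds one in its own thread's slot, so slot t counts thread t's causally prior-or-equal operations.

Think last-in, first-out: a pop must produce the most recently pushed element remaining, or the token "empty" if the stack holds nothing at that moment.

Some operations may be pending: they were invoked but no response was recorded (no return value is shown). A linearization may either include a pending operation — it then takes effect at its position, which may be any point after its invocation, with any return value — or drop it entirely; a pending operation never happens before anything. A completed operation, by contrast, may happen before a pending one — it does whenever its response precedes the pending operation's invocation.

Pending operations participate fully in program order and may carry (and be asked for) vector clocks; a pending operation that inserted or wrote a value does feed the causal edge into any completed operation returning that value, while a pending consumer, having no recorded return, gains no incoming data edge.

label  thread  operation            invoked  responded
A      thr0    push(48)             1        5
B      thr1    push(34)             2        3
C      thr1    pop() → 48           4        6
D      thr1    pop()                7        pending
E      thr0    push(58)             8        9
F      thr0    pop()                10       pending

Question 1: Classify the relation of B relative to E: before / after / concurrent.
B spans [2,3], E spans [8,9]
resp(B)=3 < inv(E)=8

before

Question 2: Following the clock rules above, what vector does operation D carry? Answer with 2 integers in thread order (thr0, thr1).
VC(B, invoked at 2): no causal predecessors; +1 on thr1 → (0, 1)
VC(A, invoked at 1): no causal predecessors; +1 on thr0 → (1, 0)
E, invoked 8, takes VC(A)=(1, 0) under max, adds 1 for thr0 → (2, 0)
C, invoked 4, takes VC(A)=(1, 0), VC(B)=(0, 1) under max, adds 1 for thr1 → (1, 2)
F, invoked 10, takes VC(E)=(2, 0) under max, adds 1 for thr0 → (3, 0)
D, invoked 7, takes VC(C)=(1, 2) under max, adds 1 for thr1 → (1, 3)
target: VC(D) = (1, 3)

(1, 3)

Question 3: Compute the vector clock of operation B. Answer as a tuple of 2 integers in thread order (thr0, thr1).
invoked at 2, B has no predecessors; its own thr1 bump gives (0, 1)
invoked at 1, A has no predecessors; its own thr0 bump gives (1, 0)
VC(E, invoked at 8): max of VC(A)=(1, 0), then +1 on thread thr0 → (2, 0)
VC(C, invoked at 4): max of VC(A)=(1, 0), VC(B)=(0, 1), then +1 on thread thr1 → (1, 2)
VC(F, invoked at 10): max of VC(E)=(2, 0), then +1 on thread thr0 → (3, 0)
VC(D, invoked at 7): max of VC(C)=(1, 2), then +1 on thread thr1 → (1, 3)
target: VC(B) = (0, 1)

(0, 1)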